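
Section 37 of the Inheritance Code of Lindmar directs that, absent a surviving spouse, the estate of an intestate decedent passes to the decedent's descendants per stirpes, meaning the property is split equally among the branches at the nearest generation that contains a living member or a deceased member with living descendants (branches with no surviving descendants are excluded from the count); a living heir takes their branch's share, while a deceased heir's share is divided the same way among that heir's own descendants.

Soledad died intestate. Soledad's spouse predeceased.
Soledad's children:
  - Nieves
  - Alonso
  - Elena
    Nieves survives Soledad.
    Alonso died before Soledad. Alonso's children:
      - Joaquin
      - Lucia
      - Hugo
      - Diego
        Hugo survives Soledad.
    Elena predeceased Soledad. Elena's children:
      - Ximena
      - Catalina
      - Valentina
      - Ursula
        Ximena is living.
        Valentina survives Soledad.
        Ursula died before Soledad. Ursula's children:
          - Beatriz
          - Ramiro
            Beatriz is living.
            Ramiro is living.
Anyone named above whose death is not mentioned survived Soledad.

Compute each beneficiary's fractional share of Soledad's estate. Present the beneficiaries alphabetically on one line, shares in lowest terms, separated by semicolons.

Beatriz 1/24; Catalina 1/12; Diego 1/12; Hugo 1/12; Joaquin 1/12; Lucia 1/12; Nieves 1/3; Ramiro 1/24; Valentina 1/12; Ximena 1/12

There is no surviving spouse, so the entire estate passes to Soledad's descendants per stirpes.
The estate is divided into 3 equal shares of 1/3 among Nieves, Alonso, Elena.
Nieves is living and takes 1/3.
Alonso predeceased; the 1/3 allotted to Alonso's branch passes to Alonso's issue by representation.
The 1/3 is divided into 4 equal shares of 1/12 among Joaquin, Lucia, Hugo, Diego.
Joaquin is living and takes 1/12.
Lucia is living and takes 1/12.
Hugo is living and takes 1/12.
Diego is living and takes 1/12.
Elena predeceased; the 1/3 allotted to Elena's branch passes to Elena's issue by representation.
The 1/3 is divided into 4 equal shares of 1/12 among Ximena, Catalina, Valentina, Ursula.
Ximena is living and takes 1/12.
Catalina is living and takes 1/12.
Valentina is living and takes 1/12.
Ursula predeceased; the 1/12 allotted to Ursula's branch passes to Ursula's issue by representation.
The 1/12 is divided into 2 equal shares of 1/24 among Beatriz, Ramiro.
Beatriz is living and takes 1/24.
Ramiro is living and takes 1/24.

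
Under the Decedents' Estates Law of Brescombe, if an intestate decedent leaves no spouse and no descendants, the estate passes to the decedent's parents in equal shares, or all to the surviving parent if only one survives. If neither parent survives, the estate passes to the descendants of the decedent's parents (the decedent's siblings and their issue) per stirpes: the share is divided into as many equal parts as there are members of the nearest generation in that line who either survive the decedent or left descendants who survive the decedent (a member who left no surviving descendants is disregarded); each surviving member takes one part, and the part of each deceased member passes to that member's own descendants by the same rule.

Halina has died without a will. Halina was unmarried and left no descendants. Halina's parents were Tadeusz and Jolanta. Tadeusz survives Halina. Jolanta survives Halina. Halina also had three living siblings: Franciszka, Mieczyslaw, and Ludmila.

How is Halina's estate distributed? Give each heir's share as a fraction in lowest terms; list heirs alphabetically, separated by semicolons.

Both parents survive, so Tadeusz and Jolanta each take 1/2. The siblings take nothing because a surviving parent has priority.

Jolanta 1/2; Tadeusz 1/2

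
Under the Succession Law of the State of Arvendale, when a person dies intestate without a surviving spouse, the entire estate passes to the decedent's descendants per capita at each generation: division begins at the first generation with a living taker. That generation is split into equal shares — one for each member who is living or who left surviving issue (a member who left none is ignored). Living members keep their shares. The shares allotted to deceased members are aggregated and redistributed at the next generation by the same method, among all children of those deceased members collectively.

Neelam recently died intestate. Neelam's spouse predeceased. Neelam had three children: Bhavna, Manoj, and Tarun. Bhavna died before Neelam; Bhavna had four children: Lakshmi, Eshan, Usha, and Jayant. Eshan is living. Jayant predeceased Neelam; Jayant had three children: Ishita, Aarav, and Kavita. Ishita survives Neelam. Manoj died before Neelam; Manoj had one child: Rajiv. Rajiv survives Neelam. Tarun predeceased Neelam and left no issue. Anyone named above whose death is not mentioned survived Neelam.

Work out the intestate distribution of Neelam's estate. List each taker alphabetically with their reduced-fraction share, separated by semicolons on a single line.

Aarav 1/15; Eshan 1/5; Ishita 1/15; Kavita 1/15; Lakshmi 1/5; Rajiv 1/5; Usha 1/5

There is no surviving spouse, so the entire estate passes to Neelam's descendants per capita at each generation.
No one at generation 1 (Bhavna, Manoj) is living; moving to the next generation.
At generation 2 (Lakshmi, Eshan, Usha, Jayant, Rajiv) there are 5 shares of (1)/5 = 1/5 each.
Living: Lakshmi, Eshan, Usha, and Rajiv — each takes 1/5.
Deceased: Jayant. That 1/5 share is carried to generation 3.
At generation 3 (Ishita, Aarav, Kavita) there are 3 shares of (1/5)/3 = 1/15 each.
Living: Ishita, Aarav, and Kavita — each takes 1/15.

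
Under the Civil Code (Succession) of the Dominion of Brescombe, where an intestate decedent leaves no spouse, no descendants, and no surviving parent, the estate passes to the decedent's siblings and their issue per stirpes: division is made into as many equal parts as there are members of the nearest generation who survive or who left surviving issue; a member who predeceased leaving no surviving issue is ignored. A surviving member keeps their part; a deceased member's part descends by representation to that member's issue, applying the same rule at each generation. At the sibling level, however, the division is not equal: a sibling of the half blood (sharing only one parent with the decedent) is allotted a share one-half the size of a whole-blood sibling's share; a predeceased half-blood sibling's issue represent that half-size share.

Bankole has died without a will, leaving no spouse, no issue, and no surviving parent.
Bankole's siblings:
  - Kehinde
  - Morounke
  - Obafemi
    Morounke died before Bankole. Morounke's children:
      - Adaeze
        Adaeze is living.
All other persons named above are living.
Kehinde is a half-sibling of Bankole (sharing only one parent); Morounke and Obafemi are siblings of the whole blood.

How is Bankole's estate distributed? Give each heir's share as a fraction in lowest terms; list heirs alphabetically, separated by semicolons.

No spouse, descendants, or parent survives, so the estate passes to Bankole's siblings per stirpes.
Half-blood siblings count for one-half the weight of whole-blood siblings at the initial division.
Dividing 1 in proportion to weights (total weight 5/2): Kehinde (weight 1/2) → 1/5; Morounke (weight 1) → 2/5; Obafemi (weight 1) → 2/5.
Kehinde is living and takes 1/5.
Morounke predeceased; the 2/5 allotted to Morounke's branch passes to Morounke's issue by representation.
Adaeze is the sole taker at this level and receives the full 2/5.
Obafemi is living and takes 2/5.

Adaeze 2/5; Kehinde 1/5; Obafemi 2/5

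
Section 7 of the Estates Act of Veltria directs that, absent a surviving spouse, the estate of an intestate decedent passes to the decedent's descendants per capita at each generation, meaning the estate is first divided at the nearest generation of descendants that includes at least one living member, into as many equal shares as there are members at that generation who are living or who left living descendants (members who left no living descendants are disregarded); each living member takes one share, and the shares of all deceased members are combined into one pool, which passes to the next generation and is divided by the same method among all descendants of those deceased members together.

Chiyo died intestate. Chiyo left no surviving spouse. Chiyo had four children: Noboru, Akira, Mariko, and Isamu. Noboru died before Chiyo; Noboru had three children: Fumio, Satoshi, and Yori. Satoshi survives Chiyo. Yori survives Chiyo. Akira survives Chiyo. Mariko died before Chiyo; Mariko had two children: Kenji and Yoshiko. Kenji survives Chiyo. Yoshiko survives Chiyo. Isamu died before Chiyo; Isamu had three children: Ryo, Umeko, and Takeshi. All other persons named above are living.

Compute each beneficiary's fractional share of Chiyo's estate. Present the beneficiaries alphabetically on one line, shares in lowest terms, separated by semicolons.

Akira 1/4; Fumio 3/32; Kenji 3/32; Ryo 3/32; Satoshi 3/32; Takeshi 3/32; Umeko 3/32; Yori 3/32; Yoshiko 3/32

There is no surviving spouse, so the entire estate passes to Chiyo's descendants per capita at each generation.
At generation 1 (Noboru, Akira, Mariko, Isamu) there are 4 shares of (1)/4 = 1/4 each.
Living: Akira — each takes 1/4.
Deceased: Noboru, Mariko, and Isamu. Their combined 3/4 is pooled and carried to generation 2.
At generation 2 (Fumio, Satoshi, Yori, Kenji, Yoshiko, Ryo, Umeko, Takeshi) there are 8 shares of (3/4)/8 = 3/32 each.
Living: Fumio, Satoshi, Yori, Kenji, Yoshiko, Ryo, Umeko, and Takeshi — each takes 3/32.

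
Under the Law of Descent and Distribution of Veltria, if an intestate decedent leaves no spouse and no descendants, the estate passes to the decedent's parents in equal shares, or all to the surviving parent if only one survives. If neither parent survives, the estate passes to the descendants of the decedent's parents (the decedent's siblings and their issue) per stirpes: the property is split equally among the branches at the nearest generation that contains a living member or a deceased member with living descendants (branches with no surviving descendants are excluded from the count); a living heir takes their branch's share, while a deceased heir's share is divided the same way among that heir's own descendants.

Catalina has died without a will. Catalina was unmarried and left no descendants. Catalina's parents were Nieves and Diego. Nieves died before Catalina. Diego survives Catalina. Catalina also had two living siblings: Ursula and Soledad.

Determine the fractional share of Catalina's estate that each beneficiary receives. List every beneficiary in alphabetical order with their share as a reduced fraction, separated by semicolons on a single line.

Diego 1

Only one parent, Diego, survives, so Diego takes the entire estate. The siblings take nothing because a surviving parent has priority.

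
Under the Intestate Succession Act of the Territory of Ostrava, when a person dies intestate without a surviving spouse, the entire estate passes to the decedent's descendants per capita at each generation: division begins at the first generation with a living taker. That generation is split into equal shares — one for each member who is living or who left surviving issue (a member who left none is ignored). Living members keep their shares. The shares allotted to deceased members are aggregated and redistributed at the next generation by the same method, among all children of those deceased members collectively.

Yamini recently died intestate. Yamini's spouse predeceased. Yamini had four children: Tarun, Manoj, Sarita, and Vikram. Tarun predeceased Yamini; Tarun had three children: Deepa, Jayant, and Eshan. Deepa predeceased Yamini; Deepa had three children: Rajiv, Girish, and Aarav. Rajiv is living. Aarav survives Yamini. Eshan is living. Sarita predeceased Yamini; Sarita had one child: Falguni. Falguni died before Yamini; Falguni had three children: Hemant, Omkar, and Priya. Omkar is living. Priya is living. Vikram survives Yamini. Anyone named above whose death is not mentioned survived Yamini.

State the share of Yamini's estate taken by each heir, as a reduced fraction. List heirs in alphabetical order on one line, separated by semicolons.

Aarav 1/24; Eshan 1/8; Girish 1/24; Hemant 1/24; Jayant 1/8; Manoj 1/4; Omkar 1/24; Priya 1/24; Rajiv 1/24; Vikram 1/4

There is no surviving spouse, so the entire estate passes to Yamini's descendants per capita at each generation.
At generation 1 (Tarun, Manoj, Sarita, Vikram) there are 4 shares of (1)/4 = 1/4 each.
Living: Manoj and Vikram — each takes 1/4.
Deceased: Tarun and Sarita. Their combined 1/2 is pooled and carried to generation 2.
At generation 2 (Deepa, Jayant, Eshan, Falguni) there are 4 shares of (1/2)/4 = 1/8 each.
Living: Jayant and Eshan — each takes 1/8.
Deceased: Deepa and Falguni. Their combined 1/4 is pooled and carried to generation 3.
At generation 3 (Rajiv, Girish, Aarav, Hemant, Omkar, Priya) there are 6 shares of (1/4)/6 = 1/24 each.
Living: Rajiv, Girish, Aarav, Hemant, Omkar, and Priya — each takes 1/24.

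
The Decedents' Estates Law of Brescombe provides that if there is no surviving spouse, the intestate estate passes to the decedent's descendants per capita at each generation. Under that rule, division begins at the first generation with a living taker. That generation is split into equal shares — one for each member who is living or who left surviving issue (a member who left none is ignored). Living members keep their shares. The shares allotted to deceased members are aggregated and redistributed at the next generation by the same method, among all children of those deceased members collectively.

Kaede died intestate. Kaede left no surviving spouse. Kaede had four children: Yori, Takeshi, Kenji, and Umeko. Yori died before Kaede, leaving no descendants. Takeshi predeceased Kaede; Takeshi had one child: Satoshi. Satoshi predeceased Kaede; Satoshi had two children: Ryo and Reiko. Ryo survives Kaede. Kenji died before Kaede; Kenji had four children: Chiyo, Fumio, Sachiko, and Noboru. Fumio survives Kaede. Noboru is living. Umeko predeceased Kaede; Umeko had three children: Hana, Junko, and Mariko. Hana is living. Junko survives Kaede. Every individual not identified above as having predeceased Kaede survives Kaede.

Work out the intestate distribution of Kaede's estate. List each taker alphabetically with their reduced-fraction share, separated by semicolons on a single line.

There is no surviving spouse, so the entire estate passes to Kaede's descendants per capita at each generation.
No one at generation 1 (Takeshi, Kenji, Umeko) is living; moving to the next generation.
At generation 2 (Satoshi, Chiyo, Fumio, Sachiko, Noboru, Hana, Junko, Mariko) there are 8 shares of (1)/8 = 1/8 each.
Living: Chiyo, Fumio, Sachiko, Noboru, Hana, Junko, and Mariko — each takes 1/8.
Deceased: Satoshi. That 1/8 share is carried to generation 3.
At generation 3 (Ryo, Reiko) there are 2 shares of (1/8)/2 = 1/16 each.
Living: Ryo and Reiko — each takes 1/16.

Chiyo 1/8; Fumio 1/8; Hana 1/8; Junko 1/8; Mariko 1/8; Noboru 1/8; Reiko 1/16; Ryo 1/16; Sachiko 1/8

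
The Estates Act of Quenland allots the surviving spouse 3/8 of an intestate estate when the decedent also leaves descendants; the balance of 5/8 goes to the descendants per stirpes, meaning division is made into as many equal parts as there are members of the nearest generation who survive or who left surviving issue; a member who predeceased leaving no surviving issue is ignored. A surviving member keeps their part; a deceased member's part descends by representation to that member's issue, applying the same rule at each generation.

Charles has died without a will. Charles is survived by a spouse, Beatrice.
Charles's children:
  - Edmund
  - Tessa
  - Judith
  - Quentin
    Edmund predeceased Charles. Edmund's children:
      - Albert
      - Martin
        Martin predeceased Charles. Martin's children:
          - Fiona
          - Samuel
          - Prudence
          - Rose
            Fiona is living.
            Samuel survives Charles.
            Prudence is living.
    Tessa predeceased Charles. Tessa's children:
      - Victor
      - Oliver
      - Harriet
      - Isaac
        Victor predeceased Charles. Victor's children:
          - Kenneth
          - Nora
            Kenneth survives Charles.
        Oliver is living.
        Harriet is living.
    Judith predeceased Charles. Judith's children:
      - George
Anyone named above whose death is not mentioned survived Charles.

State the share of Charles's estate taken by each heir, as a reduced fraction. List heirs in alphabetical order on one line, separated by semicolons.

Albert 5/64; Beatrice 3/8; Fiona 5/256; George 5/32; Harriet 5/128; Isaac 5/128; Kenneth 5/256; Nora 5/256; Oliver 5/128; Prudence 5/256; Quentin 5/32; Rose 5/256; Samuel 5/256

Beatrice, as surviving spouse, takes 3/8.
The remaining 5/8 passes to Charles's descendants per stirpes.
The 5/8 is divided into 4 equal shares of 5/32 among Edmund, Tessa, Judith, Quentin.
Edmund predeceased; the 5/32 allotted to Edmund's branch passes to Edmund's issue by representation.
The 5/32 is divided into 2 equal shares of 5/64 among Albert, Martin.
Albert is living and takes 5/64.
Martin predeceased; the 5/64 allotted to Martin's branch passes to Martin's issue by representation.
The 5/64 is divided into 4 equal shares of 5/256 among Fiona, Samuel, Prudence, Rose.
Fiona is living and takes 5/256.
Samuel is living and takes 5/256.
Prudence is living and takes 5/256.
Rose is living and takes 5/256.
Tessa predeceased; the 5/32 allotted to Tessa's branch passes to Tessa's issue by representation.
The 5/32 is divided into 4 equal shares of 5/128 among Victor, Oliver, Harriet, Isaac.
Victor predeceased; the 5/128 allotted to Victor's branch passes to Victor's issue by representation.
The 5/128 is divided into 2 equal shares of 5/256 among Kenneth, Nora.
Kenneth is living and takes 5/256.
Nora is living and takes 5/256.
Oliver is living and takes 5/128.
Harriet is living and takes 5/128.
Isaac is living and takes 5/128.
Judith predeceased; the 5/32 allotted to Judith's branch passes to Judith's issue by representation.
George is the sole taker at this level and receives the full 5/32.
Quentin is living and takes 5/32.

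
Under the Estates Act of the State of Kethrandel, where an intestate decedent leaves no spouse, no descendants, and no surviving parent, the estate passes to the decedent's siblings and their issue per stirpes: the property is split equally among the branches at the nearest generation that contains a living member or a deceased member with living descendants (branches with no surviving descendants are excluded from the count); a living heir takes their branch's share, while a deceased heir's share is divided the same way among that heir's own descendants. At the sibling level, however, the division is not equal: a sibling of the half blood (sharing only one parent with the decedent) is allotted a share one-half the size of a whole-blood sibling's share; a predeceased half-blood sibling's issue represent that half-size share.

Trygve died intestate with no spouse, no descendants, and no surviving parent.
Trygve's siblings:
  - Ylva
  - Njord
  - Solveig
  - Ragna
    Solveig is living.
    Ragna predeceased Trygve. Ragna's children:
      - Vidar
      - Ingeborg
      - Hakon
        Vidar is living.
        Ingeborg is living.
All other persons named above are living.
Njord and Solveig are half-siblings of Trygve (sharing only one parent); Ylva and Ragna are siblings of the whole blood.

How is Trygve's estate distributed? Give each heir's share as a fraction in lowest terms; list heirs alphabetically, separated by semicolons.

Hakon 1/9; Ingeborg 1/9; Njord 1/6; Solveig 1/6; Vidar 1/9; Ylva 1/3

No spouse, descendants, or parent survives, so the estate passes to Trygve's siblings per stirpes.
Half-blood siblings count for one-half the weight of whole-blood siblings at the initial division.
Dividing 1 in proportion to weights (total weight 3): Ylva (weight 1) → 1/3; Njord (weight 1/2) → 1/6; Solveig (weight 1/2) → 1/6; Ragna (weight 1) → 1/3.
Ylva is living and takes 1/3.
Njord is living and takes 1/6.
Solveig is living and takes 1/6.
Ragna predeceased; the 1/3 allotted to Ragna's branch passes to Ragna's issue by representation.
The 1/3 is divided into 3 equal shares of 1/9 among Vidar, Ingeborg, Hakon.
Vidar is living and takes 1/9.
Ingeborg is living and takes 1/9.
Hakon is living and takes 1/9.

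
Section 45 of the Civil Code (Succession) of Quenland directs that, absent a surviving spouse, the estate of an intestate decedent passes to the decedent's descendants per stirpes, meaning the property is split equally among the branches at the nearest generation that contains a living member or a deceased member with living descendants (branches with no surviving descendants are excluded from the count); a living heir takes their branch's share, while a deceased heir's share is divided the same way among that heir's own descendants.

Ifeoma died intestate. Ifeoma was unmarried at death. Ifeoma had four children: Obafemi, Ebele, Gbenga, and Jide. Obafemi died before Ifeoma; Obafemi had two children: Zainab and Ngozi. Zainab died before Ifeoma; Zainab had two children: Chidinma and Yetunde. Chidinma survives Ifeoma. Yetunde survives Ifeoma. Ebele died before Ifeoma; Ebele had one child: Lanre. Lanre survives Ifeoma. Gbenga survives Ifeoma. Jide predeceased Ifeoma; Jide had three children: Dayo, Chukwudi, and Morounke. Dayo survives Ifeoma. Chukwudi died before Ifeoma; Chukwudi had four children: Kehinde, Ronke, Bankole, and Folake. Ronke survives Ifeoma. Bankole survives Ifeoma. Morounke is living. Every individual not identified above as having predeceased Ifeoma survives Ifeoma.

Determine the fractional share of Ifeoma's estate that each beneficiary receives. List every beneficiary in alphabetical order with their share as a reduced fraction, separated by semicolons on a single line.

Bankole 1/48; Chidinma 1/16; Dayo 1/12; Folake 1/48; Gbenga 1/4; Kehinde 1/48; Lanre 1/4; Morounke 1/12; Ngozi 1/8; Ronke 1/48; Yetunde 1/16

There is no surviving spouse, so the entire estate passes to Ifeoma's descendants per stirpes.
The estate is divided into 4 equal shares of 1/4 among Obafemi, Ebele, Gbenga, Jide.
Obafemi predeceased; the 1/4 allotted to Obafemi's branch passes to Obafemi's issue by representation.
The 1/4 is divided into 2 equal shares of 1/8 among Zainab, Ngozi.
Zainab predeceased; the 1/8 allotted to Zainab's branch passes to Zainab's issue by representation.
The 1/8 is divided into 2 equal shares of 1/16 among Chidinma, Yetunde.
Chidinma is living and takes 1/16.
Yetunde is living and takes 1/16.
Ngozi is living and takes 1/8.
Ebele predeceased; the 1/4 allotted to Ebele's branch passes to Ebele's issue by representation.
Lanre is the sole taker at this level and receives the full 1/4.
Gbenga is living and takes 1/4.
Jide predeceased; the 1/4 allotted to Jide's branch passes to Jide's issue by representation.
The 1/4 is divided into 3 equal shares of 1/12 among Dayo, Chukwudi, Morounke.
Dayo is living and takes 1/12.
Chukwudi predeceased; the 1/12 allotted to Chukwudi's branch passes to Chukwudi's issue by representation.
The 1/12 is divided into 4 equal shares of 1/48 among Kehinde, Ronke, Bankole, Folake.
Kehinde is living and takes 1/48.
Ronke is living and takes 1/48.
Bankole is living and takes 1/48.
Folake is living and takes 1/48.
Morounke is living and takes 1/12.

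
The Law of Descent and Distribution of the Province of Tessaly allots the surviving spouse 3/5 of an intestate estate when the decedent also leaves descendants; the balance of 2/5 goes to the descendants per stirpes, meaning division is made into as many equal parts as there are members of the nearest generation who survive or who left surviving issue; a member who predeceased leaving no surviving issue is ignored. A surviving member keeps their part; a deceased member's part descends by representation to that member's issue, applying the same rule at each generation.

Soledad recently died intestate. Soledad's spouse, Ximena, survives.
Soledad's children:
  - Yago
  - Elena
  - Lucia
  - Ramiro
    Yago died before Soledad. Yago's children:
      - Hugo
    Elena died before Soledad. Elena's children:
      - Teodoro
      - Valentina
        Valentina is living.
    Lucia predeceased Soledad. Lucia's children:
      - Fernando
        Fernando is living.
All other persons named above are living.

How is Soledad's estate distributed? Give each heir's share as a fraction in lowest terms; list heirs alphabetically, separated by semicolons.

Ximena, as surviving spouse, takes 3/5.
The remaining 2/5 passes to Soledad's descendants per stirpes.
The 2/5 is divided into 4 equal shares of 1/10 among Yago, Elena, Lucia, Ramiro.
Yago predeceased; the 1/10 allotted to Yago's branch passes to Yago's issue by representation.
Hugo is the sole taker at this level and receives the full 1/10.
Elena predeceased; the 1/10 allotted to Elena's branch passes to Elena's issue by representation.
The 1/10 is divided into 2 equal shares of 1/20 among Teodoro, Valentina.
Teodoro is living and takes 1/20.
Valentina is living and takes 1/20.
Lucia predeceased; the 1/10 allotted to Lucia's branch passes to Lucia's issue by representation.
Fernando is the sole taker at this level and receives the full 1/10.
Ramiro is living and takes 1/10.

Fernando 1/10; Hugo 1/10; Ramiro 1/10; Teodoro 1/20; Valentina 1/20; Ximena 3/5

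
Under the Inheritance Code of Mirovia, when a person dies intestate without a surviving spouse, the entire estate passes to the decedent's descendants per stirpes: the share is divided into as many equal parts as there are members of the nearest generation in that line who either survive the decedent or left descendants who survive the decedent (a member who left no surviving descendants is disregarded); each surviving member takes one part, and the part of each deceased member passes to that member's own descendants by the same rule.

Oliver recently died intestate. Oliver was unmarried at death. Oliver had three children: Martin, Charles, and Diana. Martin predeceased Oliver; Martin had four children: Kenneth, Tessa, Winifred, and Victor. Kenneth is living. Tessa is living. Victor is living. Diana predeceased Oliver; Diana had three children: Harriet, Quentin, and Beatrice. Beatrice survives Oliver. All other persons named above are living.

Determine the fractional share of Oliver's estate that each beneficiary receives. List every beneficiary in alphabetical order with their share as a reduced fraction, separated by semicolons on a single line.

There is no surviving spouse, so the entire estate passes to Oliver's descendants per stirpes.
The estate is divided into 3 equal shares of 1/3 among Martin, Charles, Diana.
Martin predeceased; the 1/3 allotted to Martin's branch passes to Martin's issue by representation.
The 1/3 is divided into 4 equal shares of 1/12 among Kenneth, Tessa, Winifred, Victor.
Kenneth is living and takes 1/12.
Tessa is living and takes 1/12.
Winifred is living and takes 1/12.
Victor is living and takes 1/12.
Charles is living and takes 1/3.
Diana predeceased; the 1/3 allotted to Diana's branch passes to Diana's issue by representation.
The 1/3 is divided into 3 equal shares of 1/9 among Harriet, Quentin, Beatrice.
Harriet is living and takes 1/9.
Quentin is living and takes 1/9.
Beatrice is living and takes 1/9.

Beatrice 1/9; Charles 1/3; Harriet 1/9; Kenneth 1/12; Quentin 1/9; Tessa 1/12; Victor 1/12; Winifred 1/12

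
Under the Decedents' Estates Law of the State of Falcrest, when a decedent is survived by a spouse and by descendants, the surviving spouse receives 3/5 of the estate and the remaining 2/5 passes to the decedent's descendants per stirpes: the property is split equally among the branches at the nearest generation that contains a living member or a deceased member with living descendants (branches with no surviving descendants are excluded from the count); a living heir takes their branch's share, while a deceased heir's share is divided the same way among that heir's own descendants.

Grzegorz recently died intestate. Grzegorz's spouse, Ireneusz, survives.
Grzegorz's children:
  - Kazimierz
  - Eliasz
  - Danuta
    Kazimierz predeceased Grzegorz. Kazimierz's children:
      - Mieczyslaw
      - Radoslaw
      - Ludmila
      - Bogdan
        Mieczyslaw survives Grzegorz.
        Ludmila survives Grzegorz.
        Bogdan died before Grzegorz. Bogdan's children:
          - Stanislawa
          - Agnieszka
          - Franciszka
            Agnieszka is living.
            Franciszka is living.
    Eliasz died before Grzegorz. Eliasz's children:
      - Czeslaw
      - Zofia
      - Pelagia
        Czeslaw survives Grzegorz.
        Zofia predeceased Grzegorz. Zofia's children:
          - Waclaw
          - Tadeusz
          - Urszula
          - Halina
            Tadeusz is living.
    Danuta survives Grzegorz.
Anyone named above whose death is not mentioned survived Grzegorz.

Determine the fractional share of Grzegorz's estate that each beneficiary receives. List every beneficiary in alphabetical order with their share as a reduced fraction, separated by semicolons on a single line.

Agnieszka 1/90; Czeslaw 2/45; Danuta 2/15; Franciszka 1/90; Halina 1/90; Ireneusz 3/5; Ludmila 1/30; Mieczyslaw 1/30; Pelagia 2/45; Radoslaw 1/30; Stanislawa 1/90; Tadeusz 1/90; Urszula 1/90; Waclaw 1/90

Ireneusz, as surviving spouse, takes 3/5.
The remaining 2/5 passes to Grzegorz's descendants per stirpes.
The 2/5 is divided into 3 equal shares of 2/15 among Kazimierz, Eliasz, Danuta.
Kazimierz predeceased; the 2/15 allotted to Kazimierz's branch passes to Kazimierz's issue by representation.
The 2/15 is divided into 4 equal shares of 1/30 among Mieczyslaw, Radoslaw, Ludmila, Bogdan.
Mieczyslaw is living and takes 1/30.
Radoslaw is living and takes 1/30.
Ludmila is living and takes 1/30.
Bogdan predeceased; the 1/30 allotted to Bogdan's branch passes to Bogdan's issue by representation.
The 1/30 is divided into 3 equal shares of 1/90 among Stanislawa, Agnieszka, Franciszka.
Stanislawa is living and takes 1/90.
Agnieszka is living and takes 1/90.
Franciszka is living and takes 1/90.
Eliasz predeceased; the 2/15 allotted to Eliasz's branch passes to Eliasz's issue by representation.
The 2/15 is divided into 3 equal shares of 2/45 among Czeslaw, Zofia, Pelagia.
Czeslaw is living and takes 2/45.
Zofia predeceased; the 2/45 allotted to Zofia's branch passes to Zofia's issue by representation.
The 2/45 is divided into 4 equal shares of 1/90 among Waclaw, Tadeusz, Urszula, Halina.
Waclaw is living and takes 1/90.
Tadeusz is living and takes 1/90.
Urszula is living and takes 1/90.
Halina is living and takes 1/90.
Pelagia is living and takes 2/45.
Danuta is living and takes 2/15.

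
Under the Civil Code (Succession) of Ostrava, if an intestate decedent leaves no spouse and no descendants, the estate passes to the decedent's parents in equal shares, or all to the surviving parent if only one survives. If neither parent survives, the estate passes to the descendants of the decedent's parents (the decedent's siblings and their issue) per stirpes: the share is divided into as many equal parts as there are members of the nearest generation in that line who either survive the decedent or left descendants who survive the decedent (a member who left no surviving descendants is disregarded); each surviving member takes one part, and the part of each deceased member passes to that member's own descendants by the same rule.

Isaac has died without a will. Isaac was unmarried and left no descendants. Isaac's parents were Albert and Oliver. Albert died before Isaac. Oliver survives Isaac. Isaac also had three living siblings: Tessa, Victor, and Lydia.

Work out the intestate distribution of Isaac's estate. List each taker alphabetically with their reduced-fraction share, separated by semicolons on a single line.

Oliver 1

Only one parent, Oliver, survives, so Oliver takes the entire estate. The siblings take nothing because a surviving parent has priority.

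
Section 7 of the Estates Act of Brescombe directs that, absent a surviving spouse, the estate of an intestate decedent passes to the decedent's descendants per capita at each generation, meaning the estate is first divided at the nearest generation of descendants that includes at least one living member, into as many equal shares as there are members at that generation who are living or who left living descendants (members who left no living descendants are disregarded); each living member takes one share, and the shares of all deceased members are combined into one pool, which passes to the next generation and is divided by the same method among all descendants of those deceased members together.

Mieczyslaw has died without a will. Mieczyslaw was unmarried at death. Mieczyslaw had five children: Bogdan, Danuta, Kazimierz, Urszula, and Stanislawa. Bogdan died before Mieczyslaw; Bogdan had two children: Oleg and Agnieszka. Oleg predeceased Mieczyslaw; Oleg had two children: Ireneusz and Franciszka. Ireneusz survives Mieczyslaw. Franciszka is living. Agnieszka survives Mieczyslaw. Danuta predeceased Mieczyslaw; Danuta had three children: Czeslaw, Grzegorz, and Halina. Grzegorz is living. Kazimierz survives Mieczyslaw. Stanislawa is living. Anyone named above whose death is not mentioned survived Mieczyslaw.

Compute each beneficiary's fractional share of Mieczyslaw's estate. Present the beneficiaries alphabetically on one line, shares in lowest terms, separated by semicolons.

There is no surviving spouse, so the entire estate passes to Mieczyslaw's descendants per capita at each generation.
At generation 1 (Bogdan, Danuta, Kazimierz, Urszula, Stanislawa) there are 5 shares of (1)/5 = 1/5 each.
Living: Kazimierz, Urszula, and Stanislawa — each takes 1/5.
Deceased: Bogdan and Danuta. Their combined 2/5 is pooled and carried to generation 2.
At generation 2 (Oleg, Agnieszka, Czeslaw, Grzegorz, Halina) there are 5 shares of (2/5)/5 = 2/25 each.
Living: Agnieszka, Czeslaw, Grzegorz, and Halina — each takes 2/25.
Deceased: Oleg. That 2/25 share is carried to generation 3.
At generation 3 (Ireneusz, Franciszka) there are 2 shares of (2/25)/2 = 1/25 each.
Living: Ireneusz and Franciszka — each takes 1/25.

Agnieszka 2/25; Czeslaw 2/25; Franciszka 1/25; Grzegorz 2/25; Halina 2/25; Ireneusz 1/25; Kazimierz 1/5; Stanislawa 1/5; Urszula 1/5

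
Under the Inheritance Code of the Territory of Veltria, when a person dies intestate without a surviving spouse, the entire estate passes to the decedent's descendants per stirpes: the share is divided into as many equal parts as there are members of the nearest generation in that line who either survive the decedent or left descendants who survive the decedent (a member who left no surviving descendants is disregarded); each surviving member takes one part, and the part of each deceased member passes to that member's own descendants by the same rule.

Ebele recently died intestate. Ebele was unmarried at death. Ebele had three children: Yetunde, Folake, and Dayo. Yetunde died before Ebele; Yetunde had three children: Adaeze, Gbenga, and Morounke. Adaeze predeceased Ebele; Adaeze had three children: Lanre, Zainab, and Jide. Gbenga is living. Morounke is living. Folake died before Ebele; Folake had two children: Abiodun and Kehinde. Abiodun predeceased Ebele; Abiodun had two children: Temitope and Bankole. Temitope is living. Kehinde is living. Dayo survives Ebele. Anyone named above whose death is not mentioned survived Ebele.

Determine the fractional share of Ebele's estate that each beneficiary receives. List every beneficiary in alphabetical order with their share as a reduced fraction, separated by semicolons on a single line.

There is no surviving spouse, so the entire estate passes to Ebele's descendants per stirpes.
The estate is divided into 3 equal shares of 1/3 among Yetunde, Folake, Dayo.
Yetunde predeceased; the 1/3 allotted to Yetunde's branch passes to Yetunde's issue by representation.
The 1/3 is divided into 3 equal shares of 1/9 among Adaeze, Gbenga, Morounke.
Adaeze predeceased; the 1/9 allotted to Adaeze's branch passes to Adaeze's issue by representation.
The 1/9 is divided into 3 equal shares of 1/27 among Lanre, Zainab, Jide.
Lanre is living and takes 1/27.
Zainab is living and takes 1/27.
Jide is living and takes 1/27.
Gbenga is living and takes 1/9.
Morounke is living and takes 1/9.
Folake predeceased; the 1/3 allotted to Folake's branch passes to Folake's issue by representation.
The 1/3 is divided into 2 equal shares of 1/6 among Abiodun, Kehinde.
Abiodun predeceased; the 1/6 allotted to Abiodun's branch passes to Abiodun's issue by representation.
The 1/6 is divided into 2 equal shares of 1/12 among Temitope, Bankole.
Temitope is living and takes 1/12.
Bankole is living and takes 1/12.
Kehinde is living and takes 1/6.
Dayo is living and takes 1/3.

Bankole 1/12; Dayo 1/3; Gbenga 1/9; Jide 1/27; Kehinde 1/6; Lanre 1/27; Morounke 1/9; Temitope 1/12; Zainab 1/27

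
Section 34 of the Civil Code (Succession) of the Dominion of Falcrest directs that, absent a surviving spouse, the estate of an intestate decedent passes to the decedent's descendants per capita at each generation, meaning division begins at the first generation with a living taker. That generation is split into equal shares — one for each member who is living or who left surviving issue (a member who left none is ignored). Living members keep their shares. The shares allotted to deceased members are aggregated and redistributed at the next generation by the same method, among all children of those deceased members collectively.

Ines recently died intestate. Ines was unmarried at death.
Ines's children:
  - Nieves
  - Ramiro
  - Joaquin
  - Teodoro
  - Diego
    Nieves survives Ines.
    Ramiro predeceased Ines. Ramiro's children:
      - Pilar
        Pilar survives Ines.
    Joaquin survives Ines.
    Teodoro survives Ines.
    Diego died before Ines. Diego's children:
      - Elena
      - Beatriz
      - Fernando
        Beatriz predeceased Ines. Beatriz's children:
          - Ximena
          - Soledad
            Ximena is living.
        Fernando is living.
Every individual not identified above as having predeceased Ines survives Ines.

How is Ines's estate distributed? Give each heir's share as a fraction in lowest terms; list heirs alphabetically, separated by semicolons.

Elena 1/10; Fernando 1/10; Joaquin 1/5; Nieves 1/5; Pilar 1/10; Soledad 1/20; Teodoro 1/5; Ximena 1/20

There is no surviving spouse, so the entire estate passes to Ines's descendants per capita at each generation.
At generation 1 (Nieves, Ramiro, Joaquin, Teodoro, Diego) there are 5 shares of (1)/5 = 1/5 each.
Living: Nieves, Joaquin, and Teodoro — each takes 1/5.
Deceased: Ramiro and Diego. Their combined 2/5 is pooled and carried to generation 2.
At generation 2 (Pilar, Elena, Beatriz, Fernando) there are 4 shares of (2/5)/4 = 1/10 each.
Living: Pilar, Elena, and Fernando — each takes 1/10.
Deceased: Beatriz. That 1/10 share is carried to generation 3.
At generation 3 (Ximena, Soledad) there are 2 shares of (1/10)/2 = 1/20 each.
Living: Ximena and Soledad — each takes 1/20.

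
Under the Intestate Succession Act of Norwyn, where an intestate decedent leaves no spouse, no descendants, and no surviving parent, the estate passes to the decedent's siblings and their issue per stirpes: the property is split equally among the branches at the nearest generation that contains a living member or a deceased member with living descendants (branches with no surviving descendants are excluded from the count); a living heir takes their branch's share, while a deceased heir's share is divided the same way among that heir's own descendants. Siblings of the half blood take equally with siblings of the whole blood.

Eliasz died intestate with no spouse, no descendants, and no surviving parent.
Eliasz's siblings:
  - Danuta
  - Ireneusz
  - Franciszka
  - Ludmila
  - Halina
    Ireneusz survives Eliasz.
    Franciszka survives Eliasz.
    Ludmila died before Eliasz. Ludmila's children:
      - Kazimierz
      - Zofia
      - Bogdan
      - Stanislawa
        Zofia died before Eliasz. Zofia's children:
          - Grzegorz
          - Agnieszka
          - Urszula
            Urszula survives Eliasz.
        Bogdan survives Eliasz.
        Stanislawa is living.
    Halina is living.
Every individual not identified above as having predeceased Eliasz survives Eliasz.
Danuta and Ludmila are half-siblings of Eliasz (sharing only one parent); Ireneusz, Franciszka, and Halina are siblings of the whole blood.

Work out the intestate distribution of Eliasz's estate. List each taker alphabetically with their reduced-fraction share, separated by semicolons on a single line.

Agnieszka 1/60; Bogdan 1/20; Danuta 1/5; Franciszka 1/5; Grzegorz 1/60; Halina 1/5; Ireneusz 1/5; Kazimierz 1/20; Stanislawa 1/20; Urszula 1/60

No spouse, descendants, or parent survives, so the estate passes to Eliasz's siblings per stirpes.
Half-blood and whole-blood siblings take equally under the stated rule.
The estate is divided into 5 equal shares of 1/5 among Danuta, Ireneusz, Franciszka, Ludmila, Halina.
Danuta is living and takes 1/5.
Ireneusz is living and takes 1/5.
Franciszka is living and takes 1/5.
Ludmila predeceased; the 1/5 allotted to Ludmila's branch passes to Ludmila's issue by representation.
The 1/5 is divided into 4 equal shares of 1/20 among Kazimierz, Zofia, Bogdan, Stanislawa.
Kazimierz is living and takes 1/20.
Zofia predeceased; the 1/20 allotted to Zofia's branch passes to Zofia's issue by representation.
The 1/20 is divided into 3 equal shares of 1/60 among Grzegorz, Agnieszka, Urszula.
Grzegorz is living and takes 1/60.
Agnieszka is living and takes 1/60.
Urszula is living and takes 1/60.
Bogdan is living and takes 1/20.
Stanislawa is living and takes 1/20.
Halina is living and takes 1/5.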